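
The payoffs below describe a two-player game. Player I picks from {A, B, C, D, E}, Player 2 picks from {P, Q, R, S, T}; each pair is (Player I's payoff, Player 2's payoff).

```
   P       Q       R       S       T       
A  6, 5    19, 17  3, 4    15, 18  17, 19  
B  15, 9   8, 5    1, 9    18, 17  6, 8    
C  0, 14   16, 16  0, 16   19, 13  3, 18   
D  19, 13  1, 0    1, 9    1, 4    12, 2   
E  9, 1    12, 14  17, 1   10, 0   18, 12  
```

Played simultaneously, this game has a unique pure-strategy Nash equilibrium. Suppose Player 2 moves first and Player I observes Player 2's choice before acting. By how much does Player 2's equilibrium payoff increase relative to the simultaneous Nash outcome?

Backward induction with Player 2 moving first.
- P → Player I plays D (best of 6, 15, 0, 19, 9); Player 2 gets 13.
- Q → Player I plays A (best of 19, 8, 16, 1, 12); Player 2 gets 17.
- R → Player I plays E (best of 3, 1, 0, 1, 17); Player 2 gets 1.
- S → Player I plays C (best of 15, 18, 19, 1, 10); Player 2 gets 13.
- T → Player I plays E (best of 17, 6, 3, 12, 18); Player 2 gets 12.
Player 2's induced payoffs are 13, 17, 1, 13, 12, so Player 2 commits to Q. Subgame-perfect outcome: (A, Q) with payoffs (19, 17).
For the simultaneous game, intersect best replies.
Player I's best replies: P→D; Q→A; R→E; S→C; T→E.
Player 2's best replies: A→T; B→S; C→T; D→P; E→Q.
The unique mutual best reply is (D, P), giving (19, 13).
Player 2's commitment gain: 17 − 13 = 4.

4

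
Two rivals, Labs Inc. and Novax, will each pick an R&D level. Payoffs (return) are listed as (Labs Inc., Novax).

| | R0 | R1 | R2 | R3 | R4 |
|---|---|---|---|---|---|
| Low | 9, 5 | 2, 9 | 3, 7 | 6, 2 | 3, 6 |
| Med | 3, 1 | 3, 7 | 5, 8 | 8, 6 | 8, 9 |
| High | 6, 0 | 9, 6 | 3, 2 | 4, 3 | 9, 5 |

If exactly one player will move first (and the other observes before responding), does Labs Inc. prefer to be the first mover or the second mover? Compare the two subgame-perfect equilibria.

first

If Labs Inc. leads: Novax's best replies are Low→R1, Med→R4, High→R1; Labs Inc.'s induced payoffs 2, 8, 9; outcome (High, R1), payoffs (9, 6).
If Novax leads: Labs Inc.'s best replies are R0→Low, R1→High, R2→Med, R3→Med, R4→High; Novax's induced payoffs 5, 6, 8, 6, 5; outcome (Med, R2), payoffs (5, 8).
Labs Inc. gets 9 moving first and 5 moving second, so Labs Inc. prefers to move first.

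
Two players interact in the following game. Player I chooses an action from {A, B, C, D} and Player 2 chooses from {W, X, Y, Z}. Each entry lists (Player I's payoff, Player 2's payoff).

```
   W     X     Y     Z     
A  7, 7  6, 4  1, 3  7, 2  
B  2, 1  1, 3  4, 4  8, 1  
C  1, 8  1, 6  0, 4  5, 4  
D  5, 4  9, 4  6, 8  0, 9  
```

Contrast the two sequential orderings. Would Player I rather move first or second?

If Player I leads: Player 2's best replies are A→W, B→Y, C→W, D→Z; Player I's induced payoffs 7, 4, 1, 0; outcome (A, W), payoffs (7, 7).
If Player 2 leads: Player I's best replies are W→A, X→D, Y→D, Z→B; Player 2's induced payoffs 7, 4, 8, 1; outcome (D, Y), payoffs (6, 8).
Player I gets 7 moving first and 6 moving second, so Player I prefers to move first.

first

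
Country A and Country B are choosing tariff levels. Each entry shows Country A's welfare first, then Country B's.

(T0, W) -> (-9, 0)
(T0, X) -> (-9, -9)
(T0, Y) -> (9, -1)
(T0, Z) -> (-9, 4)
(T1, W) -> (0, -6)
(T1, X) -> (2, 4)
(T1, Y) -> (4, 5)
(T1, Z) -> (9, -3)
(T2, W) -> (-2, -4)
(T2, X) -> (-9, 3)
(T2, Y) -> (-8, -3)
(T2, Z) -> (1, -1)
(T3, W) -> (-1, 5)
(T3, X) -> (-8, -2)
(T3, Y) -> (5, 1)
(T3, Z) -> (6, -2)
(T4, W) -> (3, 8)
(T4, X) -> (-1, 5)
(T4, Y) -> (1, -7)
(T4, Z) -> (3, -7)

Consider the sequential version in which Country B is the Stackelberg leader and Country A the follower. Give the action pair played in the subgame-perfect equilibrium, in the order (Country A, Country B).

(T4, W)

Solve by backward induction (Country B leads).
- W → Country A plays T4 (best of -9, 0, -2, -1, 3); Country B gets 8.
- X → Country A plays T1 (best of -9, 2, -9, -8, -1); Country B gets 4.
- Y → Country A plays T0 (best of 9, 4, -8, 5, 1); Country B gets -1.
- Z → Country A plays T1 (best of -9, 9, 1, 6, 3); Country B gets -3.
Maximizing over 8, 4, -1, -3, Country B chooses W. Subgame-perfect outcome: (T4, W) with payoffs (3, 8).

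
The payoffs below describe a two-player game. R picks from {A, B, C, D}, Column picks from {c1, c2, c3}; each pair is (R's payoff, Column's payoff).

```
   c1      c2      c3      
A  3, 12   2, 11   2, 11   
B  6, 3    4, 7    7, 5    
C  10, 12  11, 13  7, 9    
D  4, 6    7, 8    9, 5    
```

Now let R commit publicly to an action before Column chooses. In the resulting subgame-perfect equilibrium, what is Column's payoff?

13

Work backward from Column's decision.
- A: BR = c1, leader payoff 3.
- B: BR = c2, leader payoff 4.
- C: BR = c2, leader payoff 11.
- D: BR = c2, leader payoff 7.
Among 3, 4, 11, 7, the best is 11 at C. Subgame-perfect outcome: (C, c2) with payoffs (11, 13).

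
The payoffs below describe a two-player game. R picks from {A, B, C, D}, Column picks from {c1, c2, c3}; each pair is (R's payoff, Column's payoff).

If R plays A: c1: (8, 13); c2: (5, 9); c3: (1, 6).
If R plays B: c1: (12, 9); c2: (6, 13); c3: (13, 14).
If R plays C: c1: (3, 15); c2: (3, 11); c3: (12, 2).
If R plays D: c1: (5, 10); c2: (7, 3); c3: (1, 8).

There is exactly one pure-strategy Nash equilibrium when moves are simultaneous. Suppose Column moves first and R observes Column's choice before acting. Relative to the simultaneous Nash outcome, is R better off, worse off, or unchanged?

Backward induction with Column moving first.
- c1: BR = B, leader payoff 9.
- c2: BR = D, leader payoff 3.
- c3: BR = B, leader payoff 14.
Maximizing over 9, 3, 14, Column chooses c3. Subgame-perfect outcome: (B, c3) with payoffs (13, 14).
Now find the simultaneous Nash equilibrium.
R's best replies: c1→B; c2→D; c3→B.
Column's best replies: A→c1; B→c3; C→c1; D→c1.
The unique mutual best reply is (B, c3), giving (13, 14).
R earns 13 sequentially versus 13 at the Nash outcome: unchanged.

unchanged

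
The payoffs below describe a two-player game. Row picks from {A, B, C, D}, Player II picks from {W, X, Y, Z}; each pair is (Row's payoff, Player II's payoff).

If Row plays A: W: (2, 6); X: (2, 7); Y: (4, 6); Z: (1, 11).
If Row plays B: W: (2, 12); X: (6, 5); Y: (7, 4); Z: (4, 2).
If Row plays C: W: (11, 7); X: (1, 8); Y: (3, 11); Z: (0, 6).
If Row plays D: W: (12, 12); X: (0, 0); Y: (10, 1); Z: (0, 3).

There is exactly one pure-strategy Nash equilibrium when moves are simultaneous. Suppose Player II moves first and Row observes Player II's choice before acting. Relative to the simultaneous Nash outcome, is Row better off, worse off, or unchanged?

Solve by backward induction (Player II leads).
- W: BR = D, leader payoff 12.
- X: BR = B, leader payoff 5.
- Y: BR = D, leader payoff 1.
- Z: BR = B, leader payoff 2.
Among 12, 5, 1, 2, the best is 12 at W. Subgame-perfect outcome: (D, W) with payoffs (12, 12).
Now find the simultaneous Nash equilibrium.
Row's best replies: W→D; X→B; Y→D; Z→B.
Player II's best replies: A→Z; B→W; C→Y; D→W.
Only (D, W) has each player best-responding; Nash payoffs (12, 12).
Row earns 12 sequentially versus 12 at the Nash outcome: unchanged.

unchanged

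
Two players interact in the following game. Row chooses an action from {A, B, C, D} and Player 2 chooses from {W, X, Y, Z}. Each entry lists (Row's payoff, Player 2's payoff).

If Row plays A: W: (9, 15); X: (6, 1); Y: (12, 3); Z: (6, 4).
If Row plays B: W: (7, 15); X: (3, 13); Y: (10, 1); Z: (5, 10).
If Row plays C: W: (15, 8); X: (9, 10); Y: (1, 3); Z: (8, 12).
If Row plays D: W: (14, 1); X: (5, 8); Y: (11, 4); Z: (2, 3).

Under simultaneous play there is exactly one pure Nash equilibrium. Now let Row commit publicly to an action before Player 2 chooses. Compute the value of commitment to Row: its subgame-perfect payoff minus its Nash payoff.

Solve by backward induction (Row leads).
- A: BR = W, leader payoff 9.
- B: BR = W, leader payoff 7.
- C: BR = Z, leader payoff 8.
- D: BR = X, leader payoff 5.
Row's induced payoffs are 9, 7, 8, 5, so Row commits to A. Subgame-perfect outcome: (A, W) with payoffs (9, 15).
For the simultaneous game, intersect best replies.
Row's best replies: W→C; X→C; Y→A; Z→C.
Player 2's best replies: A→W; B→W; C→Z; D→X.
The unique mutual best reply is (C, Z), giving (8, 12).
Row's commitment gain: 9 − 8 = 1.

1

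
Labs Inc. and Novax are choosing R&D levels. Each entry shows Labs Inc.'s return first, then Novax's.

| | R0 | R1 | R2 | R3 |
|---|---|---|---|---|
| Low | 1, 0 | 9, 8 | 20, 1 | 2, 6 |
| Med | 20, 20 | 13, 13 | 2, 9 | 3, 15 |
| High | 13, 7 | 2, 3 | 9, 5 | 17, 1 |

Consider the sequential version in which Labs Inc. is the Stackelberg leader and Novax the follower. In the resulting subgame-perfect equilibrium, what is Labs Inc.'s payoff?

Work backward from Novax's decision.
- Low → Novax plays R1 (best of 0, 8, 1, 6); Labs Inc. gets 9.
- Med → Novax plays R0 (best of 20, 13, 9, 15); Labs Inc. gets 20.
- High → Novax plays R0 (best of 7, 3, 5, 1); Labs Inc. gets 13.
Maximizing over 9, 20, 13, Labs Inc. chooses Med. Subgame-perfect outcome: (Med, R0) with payoffs (20, 20).

20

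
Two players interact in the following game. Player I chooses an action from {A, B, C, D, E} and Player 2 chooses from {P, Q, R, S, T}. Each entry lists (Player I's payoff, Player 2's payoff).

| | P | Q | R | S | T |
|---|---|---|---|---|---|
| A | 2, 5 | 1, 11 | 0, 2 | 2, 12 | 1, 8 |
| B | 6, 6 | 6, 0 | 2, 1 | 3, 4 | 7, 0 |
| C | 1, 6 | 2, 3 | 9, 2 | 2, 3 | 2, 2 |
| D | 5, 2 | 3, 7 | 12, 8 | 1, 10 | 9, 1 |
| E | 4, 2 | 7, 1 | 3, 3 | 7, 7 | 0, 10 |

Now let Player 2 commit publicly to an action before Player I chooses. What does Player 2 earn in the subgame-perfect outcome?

8

Player I best-responds to each possible Player 2 move:
- P: Player I compares 2, 6, 1, 5, 4 and picks B; Player 2 would get 6.
- Q: Player I compares 1, 6, 2, 3, 7 and picks E; Player 2 would get 1.
- R: Player I compares 0, 2, 9, 12, 3 and picks D; Player 2 would get 8.
- S: Player I compares 2, 3, 2, 1, 7 and picks E; Player 2 would get 7.
- T: Player I compares 1, 7, 2, 9, 0 and picks D; Player 2 would get 1.
Among 6, 1, 8, 7, 1, the best is 8 at R. Subgame-perfect outcome: (D, R) with payoffs (12, 8).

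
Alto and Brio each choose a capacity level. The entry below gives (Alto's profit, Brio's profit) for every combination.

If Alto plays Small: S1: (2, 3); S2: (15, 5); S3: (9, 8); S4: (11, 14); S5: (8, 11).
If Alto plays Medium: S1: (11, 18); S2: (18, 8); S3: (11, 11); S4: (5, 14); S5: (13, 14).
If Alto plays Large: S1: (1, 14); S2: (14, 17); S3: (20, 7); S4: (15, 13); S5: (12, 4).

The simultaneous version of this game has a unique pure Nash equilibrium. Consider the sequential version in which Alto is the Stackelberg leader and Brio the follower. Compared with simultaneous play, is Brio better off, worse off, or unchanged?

worse off

Work backward from Brio's decision.
- Small: Brio compares 3, 5, 8, 14, 11 and picks S4; Alto would get 11.
- Medium: Brio compares 18, 8, 11, 14, 14 and picks S1; Alto would get 11.
- Large: Brio compares 14, 17, 7, 13, 4 and picks S2; Alto would get 14.
Maximizing over 11, 11, 14, Alto chooses Large. Subgame-perfect outcome: (Large, S2) with payoffs (14, 17).
For the simultaneous game, intersect best replies.
Alto's best replies: S1→Medium; S2→Medium; S3→Large; S4→Large; S5→Medium.
Brio's best replies: Small→S4; Medium→S1; Large→S2.
Only (Medium, S1) has each player best-responding; Nash payoffs (11, 18).
Brio earns 17 sequentially versus 18 at the Nash outcome: worse off.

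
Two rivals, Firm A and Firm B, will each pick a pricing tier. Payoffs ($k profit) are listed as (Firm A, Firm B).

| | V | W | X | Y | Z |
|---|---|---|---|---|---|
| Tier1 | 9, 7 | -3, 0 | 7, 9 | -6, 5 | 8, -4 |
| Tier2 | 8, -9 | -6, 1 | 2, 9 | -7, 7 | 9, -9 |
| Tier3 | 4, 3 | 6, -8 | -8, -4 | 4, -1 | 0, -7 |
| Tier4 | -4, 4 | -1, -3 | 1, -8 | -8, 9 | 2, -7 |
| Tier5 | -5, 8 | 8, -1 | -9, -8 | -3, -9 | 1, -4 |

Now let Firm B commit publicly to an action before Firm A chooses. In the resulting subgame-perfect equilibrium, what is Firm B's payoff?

9

Backward induction with Firm B moving first.
- V: Firm A compares 9, 8, 4, -4, -5 and picks Tier1; Firm B would get 7.
- W: Firm A compares -3, -6, 6, -1, 8 and picks Tier5; Firm B would get -1.
- X: Firm A compares 7, 2, -8, 1, -9 and picks Tier1; Firm B would get 9.
- Y: Firm A compares -6, -7, 4, -8, -3 and picks Tier3; Firm B would get -1.
- Z: Firm A compares 8, 9, 0, 2, 1 and picks Tier2; Firm B would get -9.
Maximizing over 7, -1, 9, -1, -9, Firm B chooses X. Subgame-perfect outcome: (Tier1, X) with payoffs (7, 9).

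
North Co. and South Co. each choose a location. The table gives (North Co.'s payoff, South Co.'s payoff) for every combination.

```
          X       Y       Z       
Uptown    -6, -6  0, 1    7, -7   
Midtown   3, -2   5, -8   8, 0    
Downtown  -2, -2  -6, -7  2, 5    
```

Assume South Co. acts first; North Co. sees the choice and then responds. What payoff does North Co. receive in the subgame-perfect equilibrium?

Backward induction with South Co. moving first.
- X → North Co. plays Midtown (best of -6, 3, -2); South Co. gets -2.
- Y → North Co. plays Midtown (best of 0, 5, -6); South Co. gets -8.
- Z → North Co. plays Midtown (best of 7, 8, 2); South Co. gets 0.
Among -2, -8, 0, the best is 0 at Z. Subgame-perfect outcome: (Midtown, Z) with payoffs (8, 0).

8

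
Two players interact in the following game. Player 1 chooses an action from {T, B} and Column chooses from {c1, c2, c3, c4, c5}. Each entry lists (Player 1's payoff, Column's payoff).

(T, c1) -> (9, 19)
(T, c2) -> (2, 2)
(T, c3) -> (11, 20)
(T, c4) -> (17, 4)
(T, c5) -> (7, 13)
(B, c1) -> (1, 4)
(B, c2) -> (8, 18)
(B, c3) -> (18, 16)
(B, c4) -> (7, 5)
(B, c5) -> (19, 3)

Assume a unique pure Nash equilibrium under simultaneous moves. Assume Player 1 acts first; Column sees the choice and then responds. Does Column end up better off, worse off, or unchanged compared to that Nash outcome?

Solve by backward induction (Player 1 leads).
- T: Column compares 19, 2, 20, 4, 13 and picks c3; Player 1 would get 11.
- B: Column compares 4, 18, 16, 5, 3 and picks c2; Player 1 would get 8.
Maximizing over 11, 8, Player 1 chooses T. Subgame-perfect outcome: (T, c3) with payoffs (11, 20).
Under simultaneous play:
Player 1's best replies: c1→T; c2→B; c3→B; c4→T; c5→B.
Column's best replies: T→c3; B→c2.
The unique mutual best reply is (B, c2), giving (8, 18).
Column earns 20 sequentially versus 18 at the Nash outcome: better off.

better off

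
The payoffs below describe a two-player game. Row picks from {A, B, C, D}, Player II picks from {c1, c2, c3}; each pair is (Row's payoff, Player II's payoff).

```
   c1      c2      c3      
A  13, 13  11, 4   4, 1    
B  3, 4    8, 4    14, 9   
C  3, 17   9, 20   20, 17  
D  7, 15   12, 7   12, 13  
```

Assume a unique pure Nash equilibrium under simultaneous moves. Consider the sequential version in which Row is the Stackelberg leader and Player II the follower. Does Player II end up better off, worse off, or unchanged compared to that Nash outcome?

worse off

Work backward from Player II's decision.
- A: Player II compares 13, 4, 1 and picks c1; Row would get 13.
- B: Player II compares 4, 4, 9 and picks c3; Row would get 14.
- C: Player II compares 17, 20, 17 and picks c2; Row would get 9.
- D: Player II compares 15, 7, 13 and picks c1; Row would get 7.
Maximizing over 13, 14, 9, 7, Row chooses B. Subgame-perfect outcome: (B, c3) with payoffs (14, 9).
Under simultaneous play:
Row's best replies: c1→A; c2→D; c3→C.
Player II's best replies: A→c1; B→c3; C→c2; D→c1.
Only (A, c1) has each player best-responding; Nash payoffs (13, 13).
Player II earns 9 sequentially versus 13 at the Nash outcome: worse off.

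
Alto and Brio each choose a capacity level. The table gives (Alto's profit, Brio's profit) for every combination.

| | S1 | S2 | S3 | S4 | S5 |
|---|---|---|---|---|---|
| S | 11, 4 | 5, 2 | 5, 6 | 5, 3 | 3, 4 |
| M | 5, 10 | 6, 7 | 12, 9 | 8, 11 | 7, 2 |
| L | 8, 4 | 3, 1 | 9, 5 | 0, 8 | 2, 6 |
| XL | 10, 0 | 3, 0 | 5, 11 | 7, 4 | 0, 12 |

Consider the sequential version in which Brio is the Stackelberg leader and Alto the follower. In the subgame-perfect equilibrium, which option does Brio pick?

S4

Backward induction with Brio moving first.
- S1 → Alto plays S (best of 11, 5, 8, 10); Brio gets 4.
- S2 → Alto plays M (best of 5, 6, 3, 3); Brio gets 7.
- S3 → Alto plays M (best of 5, 12, 9, 5); Brio gets 9.
- S4 → Alto plays M (best of 5, 8, 0, 7); Brio gets 11.
- S5 → Alto plays M (best of 3, 7, 2, 0); Brio gets 2.
Maximizing over 4, 7, 9, 11, 2, Brio chooses S4. Subgame-perfect outcome: (M, S4) with payoffs (8, 11).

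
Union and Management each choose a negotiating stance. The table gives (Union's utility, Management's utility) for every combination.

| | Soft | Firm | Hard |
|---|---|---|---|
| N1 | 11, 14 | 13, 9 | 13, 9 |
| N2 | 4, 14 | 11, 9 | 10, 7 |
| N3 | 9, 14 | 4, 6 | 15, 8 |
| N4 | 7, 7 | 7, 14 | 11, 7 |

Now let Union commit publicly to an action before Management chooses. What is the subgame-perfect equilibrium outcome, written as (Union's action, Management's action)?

Solve by backward induction (Union leads).
- N1 → Management plays Soft (best of 14, 9, 9); Union gets 11.
- N2 → Management plays Soft (best of 14, 9, 7); Union gets 4.
- N3 → Management plays Soft (best of 14, 6, 8); Union gets 9.
- N4 → Management plays Firm (best of 7, 14, 7); Union gets 7.
Maximizing over 11, 4, 9, 7, Union chooses N1. Subgame-perfect outcome: (N1, Soft) with payoffs (11, 14).

(N1, Soft)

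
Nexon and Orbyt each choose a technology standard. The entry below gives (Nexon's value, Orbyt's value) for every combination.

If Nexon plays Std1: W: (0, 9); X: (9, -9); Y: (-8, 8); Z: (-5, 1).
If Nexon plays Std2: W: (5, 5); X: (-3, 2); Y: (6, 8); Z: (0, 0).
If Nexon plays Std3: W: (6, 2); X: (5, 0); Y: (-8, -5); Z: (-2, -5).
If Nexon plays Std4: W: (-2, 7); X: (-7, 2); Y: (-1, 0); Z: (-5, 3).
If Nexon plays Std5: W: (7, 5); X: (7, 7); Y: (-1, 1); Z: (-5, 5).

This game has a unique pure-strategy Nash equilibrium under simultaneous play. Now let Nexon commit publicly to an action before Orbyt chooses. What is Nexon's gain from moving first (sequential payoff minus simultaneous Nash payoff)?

1

Work backward from Orbyt's decision.
- Std1: Orbyt compares 9, -9, 8, 1 and picks W; Nexon would get 0.
- Std2: Orbyt compares 5, 2, 8, 0 and picks Y; Nexon would get 6.
- Std3: Orbyt compares 2, 0, -5, -5 and picks W; Nexon would get 6.
- Std4: Orbyt compares 7, 2, 0, 3 and picks W; Nexon would get -2.
- Std5: Orbyt compares 5, 7, 1, 5 and picks X; Nexon would get 7.
Nexon's induced payoffs are 0, 6, 6, -2, 7, so Nexon commits to Std5. Subgame-perfect outcome: (Std5, X) with payoffs (7, 7).
Now find the simultaneous Nash equilibrium.
Nexon's best replies: W→Std5; X→Std1; Y→Std2; Z→Std2.
Orbyt's best replies: Std1→W; Std2→Y; Std3→W; Std4→W; Std5→X.
Only (Std2, Y) has each player best-responding; Nash payoffs (6, 8).
Nexon's commitment gain: 7 − 6 = 1.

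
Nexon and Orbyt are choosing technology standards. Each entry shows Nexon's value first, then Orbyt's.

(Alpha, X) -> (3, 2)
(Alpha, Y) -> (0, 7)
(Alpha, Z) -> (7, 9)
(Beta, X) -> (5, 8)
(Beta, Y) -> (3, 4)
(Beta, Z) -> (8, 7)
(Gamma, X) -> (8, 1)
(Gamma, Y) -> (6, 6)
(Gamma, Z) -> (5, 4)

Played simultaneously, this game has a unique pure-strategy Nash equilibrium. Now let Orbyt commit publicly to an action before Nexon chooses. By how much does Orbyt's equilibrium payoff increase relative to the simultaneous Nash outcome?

Nexon best-responds to each possible Orbyt move:
- X: BR = Gamma, leader payoff 1.
- Y: BR = Gamma, leader payoff 6.
- Z: BR = Beta, leader payoff 7.
Orbyt's induced payoffs are 1, 6, 7, so Orbyt commits to Z. Subgame-perfect outcome: (Beta, Z) with payoffs (8, 7).
For the simultaneous game, intersect best replies.
Nexon's best replies: X→Gamma; Y→Gamma; Z→Beta.
Orbyt's best replies: Alpha→Z; Beta→X; Gamma→Y.
Only (Gamma, Y) has each player best-responding; Nash payoffs (6, 6).
Orbyt's commitment gain: 7 − 6 = 1.

1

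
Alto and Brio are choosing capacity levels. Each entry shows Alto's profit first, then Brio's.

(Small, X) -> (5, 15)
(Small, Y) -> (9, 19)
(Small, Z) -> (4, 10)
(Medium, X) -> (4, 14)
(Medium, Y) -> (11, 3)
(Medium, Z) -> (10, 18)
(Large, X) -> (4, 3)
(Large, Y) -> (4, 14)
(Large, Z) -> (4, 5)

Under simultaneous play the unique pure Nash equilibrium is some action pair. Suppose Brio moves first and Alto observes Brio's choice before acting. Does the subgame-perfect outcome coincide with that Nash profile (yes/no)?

Backward induction with Brio moving first.
- X → Alto plays Small (best of 5, 4, 4); Brio gets 15.
- Y → Alto plays Medium (best of 9, 11, 4); Brio gets 3.
- Z → Alto plays Medium (best of 4, 10, 4); Brio gets 18.
Maximizing over 15, 3, 18, Brio chooses Z. Subgame-perfect outcome: (Medium, Z) with payoffs (10, 18).
For the simultaneous game, intersect best replies.
Alto's best replies: X→Small; Y→Medium; Z→Medium.
Brio's best replies: Small→Y; Medium→Z; Large→Y.
The unique mutual best reply is (Medium, Z), giving (10, 18).
Sequential outcome (Medium, Z) coincides with the Nash profile (Medium, Z).

yes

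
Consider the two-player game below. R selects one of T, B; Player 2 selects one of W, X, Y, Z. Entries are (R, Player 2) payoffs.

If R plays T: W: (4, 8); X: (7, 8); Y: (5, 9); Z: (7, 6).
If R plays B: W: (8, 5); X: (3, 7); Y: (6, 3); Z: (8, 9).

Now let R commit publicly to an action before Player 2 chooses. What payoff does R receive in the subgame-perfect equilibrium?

8

Work backward from Player 2's decision.
- T → Player 2 plays Y (best of 8, 8, 9, 6); R gets 5.
- B → Player 2 plays Z (best of 5, 7, 3, 9); R gets 8.
Among 5, 8, the best is 8 at B. Subgame-perfect outcome: (B, Z) with payoffs (8, 9).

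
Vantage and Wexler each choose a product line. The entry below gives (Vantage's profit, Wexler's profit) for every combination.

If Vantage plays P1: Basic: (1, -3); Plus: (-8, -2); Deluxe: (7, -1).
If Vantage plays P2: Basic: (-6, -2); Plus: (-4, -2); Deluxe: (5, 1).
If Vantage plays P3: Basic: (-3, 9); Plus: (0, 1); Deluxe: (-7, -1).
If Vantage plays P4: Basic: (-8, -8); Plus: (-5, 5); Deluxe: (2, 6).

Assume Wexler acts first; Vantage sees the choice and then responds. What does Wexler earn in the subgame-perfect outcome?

Work backward from Vantage's decision.
- Basic → Vantage plays P1 (best of 1, -6, -3, -8); Wexler gets -3.
- Plus → Vantage plays P3 (best of -8, -4, 0, -5); Wexler gets 1.
- Deluxe → Vantage plays P1 (best of 7, 5, -7, 2); Wexler gets -1.
Wexler's induced payoffs are -3, 1, -1, so Wexler commits to Plus. Subgame-perfect outcome: (P3, Plus) with payoffs (0, 1).

1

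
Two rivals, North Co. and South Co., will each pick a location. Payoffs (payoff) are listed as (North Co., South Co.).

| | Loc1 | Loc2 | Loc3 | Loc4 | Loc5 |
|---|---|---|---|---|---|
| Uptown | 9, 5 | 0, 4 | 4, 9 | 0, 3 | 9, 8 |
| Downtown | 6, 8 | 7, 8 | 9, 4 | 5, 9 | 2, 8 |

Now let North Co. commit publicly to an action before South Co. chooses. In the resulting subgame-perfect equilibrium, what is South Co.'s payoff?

South Co. best-responds to each possible North Co. move:
- Uptown → South Co. plays Loc3 (best of 5, 4, 9, 3, 8); North Co. gets 4.
- Downtown → South Co. plays Loc4 (best of 8, 8, 4, 9, 8); North Co. gets 5.
Among 4, 5, the best is 5 at Downtown. Subgame-perfect outcome: (Downtown, Loc4) with payoffs (5, 9).

9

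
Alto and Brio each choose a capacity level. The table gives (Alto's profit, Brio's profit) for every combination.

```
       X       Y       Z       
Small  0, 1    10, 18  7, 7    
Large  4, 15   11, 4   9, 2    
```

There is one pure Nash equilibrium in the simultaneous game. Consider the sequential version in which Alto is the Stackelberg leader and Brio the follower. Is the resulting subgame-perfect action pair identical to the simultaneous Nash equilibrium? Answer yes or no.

no

Solve by backward induction (Alto leads).
- Small → Brio plays Y (best of 1, 18, 7); Alto gets 10.
- Large → Brio plays X (best of 15, 4, 2); Alto gets 4.
Alto's induced payoffs are 10, 4, so Alto commits to Small. Subgame-perfect outcome: (Small, Y) with payoffs (10, 18).
Now find the simultaneous Nash equilibrium.
Alto's best replies: X→Large; Y→Large; Z→Large.
Brio's best replies: Small→Y; Large→X.
Only (Large, X) has each player best-responding; Nash payoffs (4, 15).
Sequential outcome (Small, Y) differs from the Nash profile (Large, X).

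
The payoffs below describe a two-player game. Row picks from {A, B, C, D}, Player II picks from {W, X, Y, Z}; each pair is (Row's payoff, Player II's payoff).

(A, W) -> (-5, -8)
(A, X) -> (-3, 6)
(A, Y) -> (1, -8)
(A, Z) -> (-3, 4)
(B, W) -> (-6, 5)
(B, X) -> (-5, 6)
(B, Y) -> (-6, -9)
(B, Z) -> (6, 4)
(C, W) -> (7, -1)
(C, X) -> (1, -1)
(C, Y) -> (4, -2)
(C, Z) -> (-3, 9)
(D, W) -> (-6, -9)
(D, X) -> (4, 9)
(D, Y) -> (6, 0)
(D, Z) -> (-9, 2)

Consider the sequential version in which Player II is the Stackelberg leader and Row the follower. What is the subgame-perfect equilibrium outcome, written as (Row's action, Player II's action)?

(D, X)

Row best-responds to each possible Player II move:
- W: BR = C, leader payoff -1.
- X: BR = D, leader payoff 9.
- Y: BR = D, leader payoff 0.
- Z: BR = B, leader payoff 4.
Among -1, 9, 0, 4, the best is 9 at X. Subgame-perfect outcome: (D, X) with payoffs (4, 9).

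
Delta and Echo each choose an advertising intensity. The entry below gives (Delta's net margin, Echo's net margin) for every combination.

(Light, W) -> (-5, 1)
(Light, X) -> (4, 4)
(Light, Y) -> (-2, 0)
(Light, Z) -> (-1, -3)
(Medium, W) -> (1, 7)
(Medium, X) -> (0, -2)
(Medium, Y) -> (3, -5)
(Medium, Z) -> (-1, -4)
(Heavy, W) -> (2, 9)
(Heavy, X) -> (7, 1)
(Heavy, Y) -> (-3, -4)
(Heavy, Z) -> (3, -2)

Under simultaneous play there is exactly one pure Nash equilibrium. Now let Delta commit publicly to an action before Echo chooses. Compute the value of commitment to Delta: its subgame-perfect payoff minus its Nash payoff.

Work backward from Echo's decision.
- Light → Echo plays X (best of 1, 4, 0, -3); Delta gets 4.
- Medium → Echo plays W (best of 7, -2, -5, -4); Delta gets 1.
- Heavy → Echo plays W (best of 9, 1, -4, -2); Delta gets 2.
Delta's induced payoffs are 4, 1, 2, so Delta commits to Light. Subgame-perfect outcome: (Light, X) with payoffs (4, 4).
Now find the simultaneous Nash equilibrium.
Delta's best replies: W→Heavy; X→Heavy; Y→Medium; Z→Heavy.
Echo's best replies: Light→X; Medium→W; Heavy→W.
The unique mutual best reply is (Heavy, W), giving (2, 9).
Delta's commitment gain: 4 − 2 = 2.

2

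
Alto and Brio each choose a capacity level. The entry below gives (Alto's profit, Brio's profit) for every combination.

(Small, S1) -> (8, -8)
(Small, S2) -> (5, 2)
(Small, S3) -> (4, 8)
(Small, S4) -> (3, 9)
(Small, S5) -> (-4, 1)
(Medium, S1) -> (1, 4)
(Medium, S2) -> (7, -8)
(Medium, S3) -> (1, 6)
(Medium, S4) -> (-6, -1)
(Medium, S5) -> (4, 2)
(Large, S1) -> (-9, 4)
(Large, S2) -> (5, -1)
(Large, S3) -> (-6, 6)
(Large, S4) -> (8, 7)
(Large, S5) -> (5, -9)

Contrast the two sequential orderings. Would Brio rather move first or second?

first

If Alto leads: Brio's best replies are Small→S4, Medium→S3, Large→S4; Alto's induced payoffs 3, 1, 8; outcome (Large, S4), payoffs (8, 7).
If Brio leads: Alto's best replies are S1→Small, S2→Medium, S3→Small, S4→Large, S5→Large; Brio's induced payoffs -8, -8, 8, 7, -9; outcome (Small, S3), payoffs (4, 8).
Brio gets 8 moving first and 7 moving second, so Brio prefers to move first.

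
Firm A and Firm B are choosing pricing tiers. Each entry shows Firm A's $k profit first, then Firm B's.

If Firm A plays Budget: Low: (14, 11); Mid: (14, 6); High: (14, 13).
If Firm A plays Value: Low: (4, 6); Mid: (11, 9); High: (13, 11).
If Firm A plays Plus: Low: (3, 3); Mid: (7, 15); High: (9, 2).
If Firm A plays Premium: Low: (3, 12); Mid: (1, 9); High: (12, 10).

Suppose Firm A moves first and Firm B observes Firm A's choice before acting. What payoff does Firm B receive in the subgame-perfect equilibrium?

13

Work backward from Firm B's decision.
- Budget → Firm B plays High (best of 11, 6, 13); Firm A gets 14.
- Value → Firm B plays High (best of 6, 9, 11); Firm A gets 13.
- Plus → Firm B plays Mid (best of 3, 15, 2); Firm A gets 7.
- Premium → Firm B plays Low (best of 12, 9, 10); Firm A gets 3.
Maximizing over 14, 13, 7, 3, Firm A chooses Budget. Subgame-perfect outcome: (Budget, High) with payoffs (14, 13).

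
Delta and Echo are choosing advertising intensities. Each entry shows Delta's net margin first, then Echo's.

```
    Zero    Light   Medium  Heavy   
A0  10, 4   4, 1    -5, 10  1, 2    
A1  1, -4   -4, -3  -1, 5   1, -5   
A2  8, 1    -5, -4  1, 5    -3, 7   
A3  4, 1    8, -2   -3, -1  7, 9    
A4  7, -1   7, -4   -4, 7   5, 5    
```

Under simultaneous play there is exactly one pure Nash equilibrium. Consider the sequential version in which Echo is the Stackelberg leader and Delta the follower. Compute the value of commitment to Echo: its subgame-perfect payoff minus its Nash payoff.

Work backward from Delta's decision.
- Zero → Delta plays A0 (best of 10, 1, 8, 4, 7); Echo gets 4.
- Light → Delta plays A3 (best of 4, -4, -5, 8, 7); Echo gets -2.
- Medium → Delta plays A2 (best of -5, -1, 1, -3, -4); Echo gets 5.
- Heavy → Delta plays A3 (best of 1, 1, -3, 7, 5); Echo gets 9.
Echo's induced payoffs are 4, -2, 5, 9, so Echo commits to Heavy. Subgame-perfect outcome: (A3, Heavy) with payoffs (7, 9).
Now find the simultaneous Nash equilibrium.
Delta's best replies: Zero→A0; Light→A3; Medium→A2; Heavy→A3.
Echo's best replies: A0→Medium; A1→Medium; A2→Heavy; A3→Heavy; A4→Medium.
Only (A3, Heavy) has each player best-responding; Nash payoffs (7, 9).
Echo's commitment gain: 9 − 9 = 0.

0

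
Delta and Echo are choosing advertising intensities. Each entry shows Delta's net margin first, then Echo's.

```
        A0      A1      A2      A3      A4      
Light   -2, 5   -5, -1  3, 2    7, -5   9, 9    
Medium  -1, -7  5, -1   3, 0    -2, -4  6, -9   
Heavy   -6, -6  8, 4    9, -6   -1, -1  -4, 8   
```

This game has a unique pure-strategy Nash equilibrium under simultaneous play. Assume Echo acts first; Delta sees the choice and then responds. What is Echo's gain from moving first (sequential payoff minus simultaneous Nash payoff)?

0

Delta best-responds to each possible Echo move:
- A0: BR = Medium, leader payoff -7.
- A1: BR = Heavy, leader payoff 4.
- A2: BR = Heavy, leader payoff -6.
- A3: BR = Light, leader payoff -5.
- A4: BR = Light, leader payoff 9.
Maximizing over -7, 4, -6, -5, 9, Echo chooses A4. Subgame-perfect outcome: (Light, A4) with payoffs (9, 9).
Now find the simultaneous Nash equilibrium.
Delta's best replies: A0→Medium; A1→Heavy; A2→Heavy; A3→Light; A4→Light.
Echo's best replies: Light→A4; Medium→A2; Heavy→A4.
The unique mutual best reply is (Light, A4), giving (9, 9).
Echo's commitment gain: 9 − 9 = 0.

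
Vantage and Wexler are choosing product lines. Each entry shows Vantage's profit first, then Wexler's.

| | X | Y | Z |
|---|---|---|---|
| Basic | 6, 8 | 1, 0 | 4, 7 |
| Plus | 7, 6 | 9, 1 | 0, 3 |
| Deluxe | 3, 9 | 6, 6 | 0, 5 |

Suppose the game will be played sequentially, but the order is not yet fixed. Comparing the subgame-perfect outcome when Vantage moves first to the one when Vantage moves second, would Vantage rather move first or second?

If Vantage leads: Wexler's best replies are Basic→X, Plus→X, Deluxe→X; Vantage's induced payoffs 6, 7, 3; outcome (Plus, X), payoffs (7, 6).
If Wexler leads: Vantage's best replies are X→Plus, Y→Plus, Z→Basic; Wexler's induced payoffs 6, 1, 7; outcome (Basic, Z), payoffs (4, 7).
Vantage gets 7 moving first and 4 moving second, so Vantage prefers to move first.

first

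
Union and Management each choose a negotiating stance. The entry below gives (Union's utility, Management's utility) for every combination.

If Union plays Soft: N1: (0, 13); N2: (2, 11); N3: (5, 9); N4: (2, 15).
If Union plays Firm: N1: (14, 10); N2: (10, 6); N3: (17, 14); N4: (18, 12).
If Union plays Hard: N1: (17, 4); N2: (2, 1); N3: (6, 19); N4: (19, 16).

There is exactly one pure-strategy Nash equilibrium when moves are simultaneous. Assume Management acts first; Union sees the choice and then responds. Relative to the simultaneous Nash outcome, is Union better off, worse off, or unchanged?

better off

Solve by backward induction (Management leads).
- N1: Union compares 0, 14, 17 and picks Hard; Management would get 4.
- N2: Union compares 2, 10, 2 and picks Firm; Management would get 6.
- N3: Union compares 5, 17, 6 and picks Firm; Management would get 14.
- N4: Union compares 2, 18, 19 and picks Hard; Management would get 16.
Among 4, 6, 14, 16, the best is 16 at N4. Subgame-perfect outcome: (Hard, N4) with payoffs (19, 16).
For the simultaneous game, intersect best replies.
Union's best replies: N1→Hard; N2→Firm; N3→Firm; N4→Hard.
Management's best replies: Soft→N4; Firm→N3; Hard→N3.
The unique mutual best reply is (Firm, N3), giving (17, 14).
Union earns 19 sequentially versus 17 at the Nash outcome: better off.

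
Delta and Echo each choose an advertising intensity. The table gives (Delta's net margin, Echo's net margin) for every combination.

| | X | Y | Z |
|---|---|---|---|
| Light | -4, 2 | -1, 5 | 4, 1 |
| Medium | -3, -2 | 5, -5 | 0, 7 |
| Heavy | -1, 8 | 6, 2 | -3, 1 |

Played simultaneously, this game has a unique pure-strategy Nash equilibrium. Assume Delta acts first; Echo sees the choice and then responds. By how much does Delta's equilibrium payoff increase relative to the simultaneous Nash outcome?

1

Work backward from Echo's decision.
- Light: BR = Y, leader payoff -1.
- Medium: BR = Z, leader payoff 0.
- Heavy: BR = X, leader payoff -1.
Among -1, 0, -1, the best is 0 at Medium. Subgame-perfect outcome: (Medium, Z) with payoffs (0, 7).
Under simultaneous play:
Delta's best replies: X→Heavy; Y→Heavy; Z→Light.
Echo's best replies: Light→Y; Medium→Z; Heavy→X.
Only (Heavy, X) has each player best-responding; Nash payoffs (-1, 8).
Delta's commitment gain: 0 − -1 = 1.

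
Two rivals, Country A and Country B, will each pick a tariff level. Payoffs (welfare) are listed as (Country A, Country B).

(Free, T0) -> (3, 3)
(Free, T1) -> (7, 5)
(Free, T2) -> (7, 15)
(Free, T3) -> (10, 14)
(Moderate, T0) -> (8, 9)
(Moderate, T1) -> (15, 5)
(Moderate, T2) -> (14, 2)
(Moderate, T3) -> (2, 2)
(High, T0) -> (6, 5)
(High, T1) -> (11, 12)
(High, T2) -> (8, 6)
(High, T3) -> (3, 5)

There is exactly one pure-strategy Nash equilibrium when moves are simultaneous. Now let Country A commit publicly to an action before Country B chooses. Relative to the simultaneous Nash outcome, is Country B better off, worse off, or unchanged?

better off

Country B best-responds to each possible Country A move:
- Free: Country B compares 3, 5, 15, 14 and picks T2; Country A would get 7.
- Moderate: Country B compares 9, 5, 2, 2 and picks T0; Country A would get 8.
- High: Country B compares 5, 12, 6, 5 and picks T1; Country A would get 11.
Country A's induced payoffs are 7, 8, 11, so Country A commits to High. Subgame-perfect outcome: (High, T1) with payoffs (11, 12).
For the simultaneous game, intersect best replies.
Country A's best replies: T0→Moderate; T1→Moderate; T2→Moderate; T3→Free.
Country B's best replies: Free→T2; Moderate→T0; High→T1.
Only (Moderate, T0) has each player best-responding; Nash payoffs (8, 9).
Country B earns 12 sequentially versus 9 at the Nash outcome: better off.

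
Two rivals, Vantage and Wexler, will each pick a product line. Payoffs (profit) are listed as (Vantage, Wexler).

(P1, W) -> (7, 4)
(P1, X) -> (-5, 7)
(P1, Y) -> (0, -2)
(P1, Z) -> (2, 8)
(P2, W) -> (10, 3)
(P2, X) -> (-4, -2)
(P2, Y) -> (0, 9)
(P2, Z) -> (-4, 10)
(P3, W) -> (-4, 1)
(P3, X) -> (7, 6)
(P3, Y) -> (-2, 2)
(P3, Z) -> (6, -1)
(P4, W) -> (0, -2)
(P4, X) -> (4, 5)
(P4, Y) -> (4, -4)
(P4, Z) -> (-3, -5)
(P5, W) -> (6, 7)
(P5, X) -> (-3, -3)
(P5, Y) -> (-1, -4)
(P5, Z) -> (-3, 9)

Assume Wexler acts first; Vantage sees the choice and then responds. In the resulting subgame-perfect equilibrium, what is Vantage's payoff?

Solve by backward induction (Wexler leads).
- W: Vantage compares 7, 10, -4, 0, 6 and picks P2; Wexler would get 3.
- X: Vantage compares -5, -4, 7, 4, -3 and picks P3; Wexler would get 6.
- Y: Vantage compares 0, 0, -2, 4, -1 and picks P4; Wexler would get -4.
- Z: Vantage compares 2, -4, 6, -3, -3 and picks P3; Wexler would get -1.
Among 3, 6, -4, -1, the best is 6 at X. Subgame-perfect outcome: (P3, X) with payoffs (7, 6).

7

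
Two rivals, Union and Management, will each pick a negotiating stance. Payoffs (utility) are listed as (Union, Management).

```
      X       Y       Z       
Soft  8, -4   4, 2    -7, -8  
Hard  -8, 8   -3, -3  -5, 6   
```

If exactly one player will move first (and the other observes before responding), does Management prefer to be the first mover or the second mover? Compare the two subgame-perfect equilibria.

If Union leads: Management's best replies are Soft→Y, Hard→X; Union's induced payoffs 4, -8; outcome (Soft, Y), payoffs (4, 2).
If Management leads: Union's best replies are X→Soft, Y→Soft, Z→Hard; Management's induced payoffs -4, 2, 6; outcome (Hard, Z), payoffs (-5, 6).
Management gets 6 moving first and 2 moving second, so Management prefers to move first.

first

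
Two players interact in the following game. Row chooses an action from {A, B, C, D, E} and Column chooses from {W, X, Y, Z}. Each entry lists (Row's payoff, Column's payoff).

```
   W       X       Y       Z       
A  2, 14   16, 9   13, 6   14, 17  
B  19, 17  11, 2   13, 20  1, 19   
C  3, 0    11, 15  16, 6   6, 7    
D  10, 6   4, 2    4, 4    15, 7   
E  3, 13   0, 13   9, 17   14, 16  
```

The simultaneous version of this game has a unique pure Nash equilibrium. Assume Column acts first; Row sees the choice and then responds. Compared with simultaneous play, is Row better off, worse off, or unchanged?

better off

Solve by backward induction (Column leads).
- W → Row plays B (best of 2, 19, 3, 10, 3); Column gets 17.
- X → Row plays A (best of 16, 11, 11, 4, 0); Column gets 9.
- Y → Row plays C (best of 13, 13, 16, 4, 9); Column gets 6.
- Z → Row plays D (best of 14, 1, 6, 15, 14); Column gets 7.
Column's induced payoffs are 17, 9, 6, 7, so Column commits to W. Subgame-perfect outcome: (B, W) with payoffs (19, 17).
For the simultaneous game, intersect best replies.
Row's best replies: W→B; X→A; Y→C; Z→D.
Column's best replies: A→Z; B→Y; C→X; D→Z; E→Y.
The unique mutual best reply is (D, Z), giving (15, 7).
Row earns 19 sequentially versus 15 at the Nash outcome: better off.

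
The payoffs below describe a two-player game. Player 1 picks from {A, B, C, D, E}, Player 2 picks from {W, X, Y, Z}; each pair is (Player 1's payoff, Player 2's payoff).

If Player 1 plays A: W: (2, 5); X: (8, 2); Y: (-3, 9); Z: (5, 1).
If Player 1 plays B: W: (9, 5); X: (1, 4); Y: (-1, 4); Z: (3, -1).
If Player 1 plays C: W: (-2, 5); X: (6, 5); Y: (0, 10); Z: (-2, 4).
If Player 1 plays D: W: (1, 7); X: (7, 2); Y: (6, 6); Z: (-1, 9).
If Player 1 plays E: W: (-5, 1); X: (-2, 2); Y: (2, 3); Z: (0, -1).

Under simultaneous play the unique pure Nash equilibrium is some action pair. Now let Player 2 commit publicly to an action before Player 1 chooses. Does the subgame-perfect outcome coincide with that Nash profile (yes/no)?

Solve by backward induction (Player 2 leads).
- W: BR = B, leader payoff 5.
- X: BR = A, leader payoff 2.
- Y: BR = D, leader payoff 6.
- Z: BR = A, leader payoff 1.
Maximizing over 5, 2, 6, 1, Player 2 chooses Y. Subgame-perfect outcome: (D, Y) with payoffs (6, 6).
Now find the simultaneous Nash equilibrium.
Player 1's best replies: W→B; X→A; Y→D; Z→A.
Player 2's best replies: A→Y; B→W; C→Y; D→Z; E→Y.
The unique mutual best reply is (B, W), giving (9, 5).
Sequential outcome (D, Y) differs from the Nash profile (B, W).

no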